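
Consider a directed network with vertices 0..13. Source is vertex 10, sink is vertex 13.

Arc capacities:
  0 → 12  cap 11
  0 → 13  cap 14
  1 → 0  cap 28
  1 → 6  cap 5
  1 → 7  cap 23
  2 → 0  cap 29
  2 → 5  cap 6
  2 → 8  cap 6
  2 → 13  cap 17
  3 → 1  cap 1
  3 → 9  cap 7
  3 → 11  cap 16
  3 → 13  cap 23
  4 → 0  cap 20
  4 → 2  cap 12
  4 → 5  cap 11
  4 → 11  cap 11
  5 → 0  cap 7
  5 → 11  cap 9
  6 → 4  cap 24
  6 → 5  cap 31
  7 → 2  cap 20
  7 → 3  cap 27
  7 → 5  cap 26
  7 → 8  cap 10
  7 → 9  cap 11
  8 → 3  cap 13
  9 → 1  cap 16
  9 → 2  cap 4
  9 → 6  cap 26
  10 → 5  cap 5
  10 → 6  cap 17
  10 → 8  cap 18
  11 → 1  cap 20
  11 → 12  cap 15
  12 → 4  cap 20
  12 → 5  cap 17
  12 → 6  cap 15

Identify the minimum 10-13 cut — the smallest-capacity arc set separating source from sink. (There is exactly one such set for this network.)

augment #1: 10→5→0→13 push 5
augment #2: 10→8→3→13 push 13
augment #3: 10→6→4→0→13 push 9
augment #4: 10→6→4→2→13 push 8
max flow = 35; residual-reachable set from 10 gives S-side
cut edges (S→T): {(8,3), (10,5), (10,6)} total cap 35

Min-cut arcs: {(8,3), (10,5), (10,6)} (total capacity 35)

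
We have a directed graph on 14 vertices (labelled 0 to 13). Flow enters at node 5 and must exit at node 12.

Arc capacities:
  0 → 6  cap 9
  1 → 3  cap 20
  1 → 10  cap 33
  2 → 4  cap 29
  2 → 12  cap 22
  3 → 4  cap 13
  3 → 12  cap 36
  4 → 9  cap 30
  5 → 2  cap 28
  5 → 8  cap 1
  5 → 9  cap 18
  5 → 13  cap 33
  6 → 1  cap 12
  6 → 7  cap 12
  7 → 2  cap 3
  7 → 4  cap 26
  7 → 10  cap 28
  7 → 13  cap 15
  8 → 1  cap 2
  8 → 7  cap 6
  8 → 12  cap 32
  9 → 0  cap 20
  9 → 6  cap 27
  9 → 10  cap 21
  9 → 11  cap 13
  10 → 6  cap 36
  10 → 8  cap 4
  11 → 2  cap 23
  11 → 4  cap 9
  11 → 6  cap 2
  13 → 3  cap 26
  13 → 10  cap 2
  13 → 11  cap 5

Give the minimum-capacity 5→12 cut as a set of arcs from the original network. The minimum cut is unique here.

Min-cut arcs: {(2,12), (3,12), (5,8), (10,8)} (total capacity 63)

augment #1: 5→2→12 push 22
augment #2: 5→8→12 push 1
augment #3: 5→13→3→12 push 26
augment #4: 5→9→10→8→12 push 4
augment #5: 5→9→6→1→3→12 push 10
max flow = 63; residual-reachable set from 5 gives S-side
cut edges (S→T): {(2,12), (3,12), (5,8), (10,8)} total cap 63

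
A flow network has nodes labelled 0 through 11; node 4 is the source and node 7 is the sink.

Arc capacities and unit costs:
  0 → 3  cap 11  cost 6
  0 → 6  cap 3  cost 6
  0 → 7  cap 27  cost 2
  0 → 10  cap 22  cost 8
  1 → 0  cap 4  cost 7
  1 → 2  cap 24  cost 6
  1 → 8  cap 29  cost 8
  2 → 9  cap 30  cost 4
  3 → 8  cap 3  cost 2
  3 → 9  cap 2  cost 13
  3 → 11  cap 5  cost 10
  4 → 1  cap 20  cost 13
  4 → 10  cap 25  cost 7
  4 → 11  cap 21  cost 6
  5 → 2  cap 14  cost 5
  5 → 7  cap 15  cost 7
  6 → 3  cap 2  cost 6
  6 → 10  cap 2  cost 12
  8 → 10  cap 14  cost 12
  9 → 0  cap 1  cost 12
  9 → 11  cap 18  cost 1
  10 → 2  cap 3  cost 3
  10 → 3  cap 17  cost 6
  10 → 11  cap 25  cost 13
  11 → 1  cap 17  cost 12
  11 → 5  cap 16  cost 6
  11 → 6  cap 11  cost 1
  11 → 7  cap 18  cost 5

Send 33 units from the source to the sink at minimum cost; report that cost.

Minimum cost for 33 units: 592

shortest-cost path #1: 4→11→7 push 18 @ unit cost 11 (adds 198)
shortest-cost path #2: 4→11→5→7 push 3 @ unit cost 19 (adds 57)
shortest-cost path #3: 4→1→0→7 push 4 @ unit cost 22 (adds 88)
shortest-cost path #4: 4→10→2→9→0→7 push 1 @ unit cost 28 (adds 28)
shortest-cost path #5: 4→10→2→9→11→5→7 push 2 @ unit cost 28 (adds 56)
shortest-cost path #6: 4→10→11→5→7 push 5 @ unit cost 33 (adds 165)
total cost = 592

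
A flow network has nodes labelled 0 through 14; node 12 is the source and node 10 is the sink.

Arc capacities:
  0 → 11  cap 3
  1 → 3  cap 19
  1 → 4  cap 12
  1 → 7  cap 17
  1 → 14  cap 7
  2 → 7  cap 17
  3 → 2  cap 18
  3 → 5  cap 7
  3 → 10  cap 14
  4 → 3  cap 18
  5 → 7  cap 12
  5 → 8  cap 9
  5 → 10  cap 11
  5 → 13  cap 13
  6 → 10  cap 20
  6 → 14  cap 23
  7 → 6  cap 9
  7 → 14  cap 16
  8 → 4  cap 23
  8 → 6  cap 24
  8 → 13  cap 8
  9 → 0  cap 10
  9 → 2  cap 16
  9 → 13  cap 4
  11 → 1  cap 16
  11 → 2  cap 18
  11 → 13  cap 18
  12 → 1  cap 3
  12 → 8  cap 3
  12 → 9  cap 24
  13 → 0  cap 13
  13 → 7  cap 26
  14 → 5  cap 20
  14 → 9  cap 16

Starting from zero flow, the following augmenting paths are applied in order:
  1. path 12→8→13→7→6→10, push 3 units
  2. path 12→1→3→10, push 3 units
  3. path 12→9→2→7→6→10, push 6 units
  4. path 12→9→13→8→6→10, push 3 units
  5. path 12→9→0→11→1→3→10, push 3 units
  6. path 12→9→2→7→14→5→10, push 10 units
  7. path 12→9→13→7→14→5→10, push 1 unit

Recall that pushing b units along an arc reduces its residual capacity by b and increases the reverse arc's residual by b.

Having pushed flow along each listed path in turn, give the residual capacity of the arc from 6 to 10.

Residual capacity of (6,10): 8

after path 1 (12→8→13→7→6→10, push 3): res(6,10)=17
after path 2 (12→1→3→10, push 3): res(6,10)=17
after path 3 (12→9→2→7→6→10, push 6): res(6,10)=11
after path 4 (12→9→13→8→6→10, push 3): res(6,10)=8
after path 5 (12→9→0→11→1→3→10, push 3): res(6,10)=8
after path 6 (12→9→2→7→14→5→10, push 10): res(6,10)=8
after path 7 (12→9→13→7→14→5→10, push 1): res(6,10)=8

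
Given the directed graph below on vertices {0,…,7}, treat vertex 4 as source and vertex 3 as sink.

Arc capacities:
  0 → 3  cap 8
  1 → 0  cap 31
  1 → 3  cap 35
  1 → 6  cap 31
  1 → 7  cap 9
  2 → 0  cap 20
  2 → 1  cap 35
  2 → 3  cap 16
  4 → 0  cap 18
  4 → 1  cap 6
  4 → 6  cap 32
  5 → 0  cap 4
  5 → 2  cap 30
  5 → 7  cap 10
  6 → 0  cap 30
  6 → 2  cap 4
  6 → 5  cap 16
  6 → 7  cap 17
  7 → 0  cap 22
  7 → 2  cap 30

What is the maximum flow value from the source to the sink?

Maximum flow value: 46

augment #1: 4→0→3 bottleneck 8, total now 8
augment #2: 4→1→3 bottleneck 6, total now 14
augment #3: 4→6→2→3 bottleneck 4, total now 18
augment #4: 4→6→5→2→3 bottleneck 12, total now 30
augment #5: 4→6→5→2→1→3 bottleneck 4, total now 34
augment #6: 4→6→7→2→1→3 bottleneck 12, total now 46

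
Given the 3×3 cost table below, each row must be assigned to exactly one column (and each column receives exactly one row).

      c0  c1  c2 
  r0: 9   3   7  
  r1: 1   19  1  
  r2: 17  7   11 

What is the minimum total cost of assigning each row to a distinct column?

one of 2 optimal assignments: row0→col1 (cost 3), row1→col0 (cost 1), row2→col2 (cost 11)
total = 3 + 1 + 11 = 15

Minimum assignment cost: 15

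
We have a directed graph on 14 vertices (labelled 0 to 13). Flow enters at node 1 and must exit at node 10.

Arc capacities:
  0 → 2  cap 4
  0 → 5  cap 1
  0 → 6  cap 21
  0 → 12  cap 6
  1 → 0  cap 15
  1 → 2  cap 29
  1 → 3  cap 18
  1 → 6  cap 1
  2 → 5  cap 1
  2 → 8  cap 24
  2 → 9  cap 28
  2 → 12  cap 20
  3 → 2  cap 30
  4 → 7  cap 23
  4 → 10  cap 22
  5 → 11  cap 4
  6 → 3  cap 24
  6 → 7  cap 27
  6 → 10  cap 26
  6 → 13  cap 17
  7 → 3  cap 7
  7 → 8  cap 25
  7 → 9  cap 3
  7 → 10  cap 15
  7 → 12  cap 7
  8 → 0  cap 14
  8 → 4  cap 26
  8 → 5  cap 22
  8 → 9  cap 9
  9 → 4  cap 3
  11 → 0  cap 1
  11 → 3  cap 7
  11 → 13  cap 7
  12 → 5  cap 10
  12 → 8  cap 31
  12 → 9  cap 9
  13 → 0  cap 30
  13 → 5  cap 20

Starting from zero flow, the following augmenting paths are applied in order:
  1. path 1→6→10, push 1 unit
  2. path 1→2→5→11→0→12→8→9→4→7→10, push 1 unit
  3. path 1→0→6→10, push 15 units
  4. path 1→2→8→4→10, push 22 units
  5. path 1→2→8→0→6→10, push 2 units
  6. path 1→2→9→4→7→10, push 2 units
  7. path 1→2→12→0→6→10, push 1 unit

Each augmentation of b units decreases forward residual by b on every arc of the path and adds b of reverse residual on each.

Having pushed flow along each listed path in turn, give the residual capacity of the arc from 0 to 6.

after path 1 (1→6→10, push 1): res(0,6)=21
after path 2 (1→2→5→11→0→12→8→9→4→7→10, push 1): res(0,6)=21
after path 3 (1→0→6→10, push 15): res(0,6)=6
after path 4 (1→2→8→4→10, push 22): res(0,6)=6
after path 5 (1→2→8→0→6→10, push 2): res(0,6)=4
after path 6 (1→2→9→4→7→10, push 2): res(0,6)=4
after path 7 (1→2→12→0→6→10, push 1): res(0,6)=3

Residual capacity of (0,6): 3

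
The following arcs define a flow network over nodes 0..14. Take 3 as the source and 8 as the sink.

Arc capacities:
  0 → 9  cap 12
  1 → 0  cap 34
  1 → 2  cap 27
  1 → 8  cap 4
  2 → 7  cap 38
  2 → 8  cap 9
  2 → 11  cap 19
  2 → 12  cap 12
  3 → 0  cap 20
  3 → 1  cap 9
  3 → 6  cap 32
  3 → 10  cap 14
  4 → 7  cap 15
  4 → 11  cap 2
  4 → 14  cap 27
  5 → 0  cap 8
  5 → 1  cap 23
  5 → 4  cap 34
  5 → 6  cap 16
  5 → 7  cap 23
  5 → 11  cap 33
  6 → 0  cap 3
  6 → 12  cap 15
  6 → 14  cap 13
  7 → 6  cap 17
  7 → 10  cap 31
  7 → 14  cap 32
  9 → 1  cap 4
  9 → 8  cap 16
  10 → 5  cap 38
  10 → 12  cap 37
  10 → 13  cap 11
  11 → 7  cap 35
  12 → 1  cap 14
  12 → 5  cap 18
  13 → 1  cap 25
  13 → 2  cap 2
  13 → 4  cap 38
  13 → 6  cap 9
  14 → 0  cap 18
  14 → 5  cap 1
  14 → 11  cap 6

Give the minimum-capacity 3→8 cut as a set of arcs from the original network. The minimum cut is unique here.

augment #1: 3→1→8 push 4
augment #2: 3→0→9→8 push 12
augment #3: 3→1→2→8 push 5
augment #4: 3→10→13→2→8 push 2
augment #5: 3→6→12→1→2→8 push 2
max flow = 25; residual-reachable set from 3 gives S-side
cut edges (S→T): {(0,9), (1,8), (2,8)} total cap 25

Min-cut arcs: {(0,9), (1,8), (2,8)} (total capacity 25)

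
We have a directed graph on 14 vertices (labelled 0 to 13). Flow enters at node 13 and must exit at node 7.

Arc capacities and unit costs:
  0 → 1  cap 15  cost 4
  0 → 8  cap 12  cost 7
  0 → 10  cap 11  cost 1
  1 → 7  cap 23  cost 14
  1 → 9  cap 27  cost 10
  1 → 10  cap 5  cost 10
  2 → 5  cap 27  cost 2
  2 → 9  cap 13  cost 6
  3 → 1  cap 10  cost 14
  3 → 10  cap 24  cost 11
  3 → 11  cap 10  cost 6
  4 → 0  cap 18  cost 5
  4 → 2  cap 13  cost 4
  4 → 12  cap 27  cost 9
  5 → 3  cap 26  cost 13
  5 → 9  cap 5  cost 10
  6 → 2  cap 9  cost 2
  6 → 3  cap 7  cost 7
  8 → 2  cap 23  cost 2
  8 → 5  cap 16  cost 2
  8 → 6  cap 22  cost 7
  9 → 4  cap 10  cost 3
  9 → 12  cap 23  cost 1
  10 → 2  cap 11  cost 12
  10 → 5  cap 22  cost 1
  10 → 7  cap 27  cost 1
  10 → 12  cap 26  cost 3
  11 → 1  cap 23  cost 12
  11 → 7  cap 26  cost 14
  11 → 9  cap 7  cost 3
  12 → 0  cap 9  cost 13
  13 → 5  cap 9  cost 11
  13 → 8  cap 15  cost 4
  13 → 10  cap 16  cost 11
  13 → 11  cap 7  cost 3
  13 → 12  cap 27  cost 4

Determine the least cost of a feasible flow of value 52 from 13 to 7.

shortest-cost path #1: 13→10→7 push 16 @ unit cost 12 (adds 192)
shortest-cost path #2: 13→11→9→4→0→10→7 push 7 @ unit cost 16 (adds 112)
shortest-cost path #3: 13→12→0→10→7 push 4 @ unit cost 19 (adds 76)
shortest-cost path #4: 13→12→0→4→9→11→7 push 5 @ unit cost 20 (adds 100)
shortest-cost path #5: 13→8→2→9→11→7 push 2 @ unit cost 23 (adds 46)
shortest-cost path #6: 13→8→6→3→11→7 push 7 @ unit cost 38 (adds 266)
shortest-cost path #7: 13→8→2→9→4→0→1→7 push 6 @ unit cost 38 (adds 228)
shortest-cost path #8: 13→5→3→11→7 push 3 @ unit cost 44 (adds 132)
shortest-cost path #9: 13→5→3→6→8→2→9→4→0→1→7 push 2 @ unit cost 44 (adds 88)
total cost = 1240

Minimum cost for 52 units: 1240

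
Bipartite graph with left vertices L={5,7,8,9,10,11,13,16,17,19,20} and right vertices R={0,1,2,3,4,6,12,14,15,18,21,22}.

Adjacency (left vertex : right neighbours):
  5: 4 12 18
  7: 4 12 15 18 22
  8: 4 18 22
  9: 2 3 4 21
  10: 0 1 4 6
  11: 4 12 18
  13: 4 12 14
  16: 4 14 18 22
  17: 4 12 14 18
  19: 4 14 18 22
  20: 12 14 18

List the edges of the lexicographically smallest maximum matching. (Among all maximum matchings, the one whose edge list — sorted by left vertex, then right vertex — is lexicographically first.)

|M| = 8 (so the lex-smallest maximum matching has 8 edges)
process left vertices in ascending order; for each, take the smallest-labelled available neighbour that still permits 8 edges overall, or leave it unmatched if none does
lex-smallest matching: {5-4, 7-15, 8-18, 9-2, 10-0, 11-12, 13-14, 16-22}

Lex-smallest maximum matching: {(5,4), (7,15), (8,18), (9,2), (10,0), (11,12), (13,14), (16,22)}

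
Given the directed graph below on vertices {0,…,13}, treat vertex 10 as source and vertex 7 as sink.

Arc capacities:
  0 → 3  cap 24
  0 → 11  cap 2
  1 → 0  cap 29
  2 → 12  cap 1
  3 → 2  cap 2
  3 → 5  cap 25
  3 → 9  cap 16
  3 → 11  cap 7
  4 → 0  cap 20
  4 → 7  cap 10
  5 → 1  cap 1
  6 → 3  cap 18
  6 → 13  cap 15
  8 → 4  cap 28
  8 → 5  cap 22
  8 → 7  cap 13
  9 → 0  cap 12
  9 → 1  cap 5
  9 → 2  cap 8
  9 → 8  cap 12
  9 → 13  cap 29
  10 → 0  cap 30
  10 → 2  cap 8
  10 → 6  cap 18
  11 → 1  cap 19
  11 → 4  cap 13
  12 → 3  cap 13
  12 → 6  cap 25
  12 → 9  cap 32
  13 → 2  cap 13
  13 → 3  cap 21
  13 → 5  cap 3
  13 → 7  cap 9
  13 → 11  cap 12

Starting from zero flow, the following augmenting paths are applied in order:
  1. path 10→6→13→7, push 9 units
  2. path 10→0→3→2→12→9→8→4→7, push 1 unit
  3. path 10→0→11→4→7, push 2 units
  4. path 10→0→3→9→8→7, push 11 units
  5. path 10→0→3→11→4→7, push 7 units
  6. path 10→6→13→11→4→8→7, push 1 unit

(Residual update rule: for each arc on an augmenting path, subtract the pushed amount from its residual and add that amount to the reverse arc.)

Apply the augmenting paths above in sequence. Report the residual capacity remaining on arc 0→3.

after path 1 (10→6→13→7, push 9): res(0,3)=24
after path 2 (10→0→3→2→12→9→8→4→7, push 1): res(0,3)=23
after path 3 (10→0→11→4→7, push 2): res(0,3)=23
after path 4 (10→0→3→9→8→7, push 11): res(0,3)=12
after path 5 (10→0→3→11→4→7, push 7): res(0,3)=5
after path 6 (10→6→13→11→4→8→7, push 1): res(0,3)=5

Residual capacity of (0,3): 5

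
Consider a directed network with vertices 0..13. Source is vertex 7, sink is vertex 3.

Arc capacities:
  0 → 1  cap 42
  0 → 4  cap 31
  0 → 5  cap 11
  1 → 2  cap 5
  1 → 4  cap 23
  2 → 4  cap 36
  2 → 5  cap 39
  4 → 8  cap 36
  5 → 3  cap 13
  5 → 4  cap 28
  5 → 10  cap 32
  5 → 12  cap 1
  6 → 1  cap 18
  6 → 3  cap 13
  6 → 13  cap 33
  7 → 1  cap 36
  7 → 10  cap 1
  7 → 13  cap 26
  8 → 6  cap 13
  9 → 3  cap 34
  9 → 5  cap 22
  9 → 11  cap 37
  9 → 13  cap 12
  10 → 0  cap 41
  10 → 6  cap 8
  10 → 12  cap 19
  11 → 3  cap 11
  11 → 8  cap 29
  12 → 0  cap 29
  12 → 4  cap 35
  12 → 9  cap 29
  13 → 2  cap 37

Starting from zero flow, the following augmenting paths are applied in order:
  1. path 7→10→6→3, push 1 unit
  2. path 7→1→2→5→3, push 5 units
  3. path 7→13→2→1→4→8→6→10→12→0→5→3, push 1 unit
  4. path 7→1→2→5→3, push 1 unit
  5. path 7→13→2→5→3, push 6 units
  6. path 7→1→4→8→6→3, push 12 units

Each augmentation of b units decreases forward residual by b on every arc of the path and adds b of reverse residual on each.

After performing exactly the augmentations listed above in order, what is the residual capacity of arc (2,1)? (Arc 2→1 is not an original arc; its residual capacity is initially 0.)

after path 1 (7→10→6→3, push 1): res(2,1)=0
after path 2 (7→1→2→5→3, push 5): res(2,1)=5
after path 3 (7→13→2→1→4→8→6→10→12→0→5→3, push 1): res(2,1)=4
after path 4 (7→1→2→5→3, push 1): res(2,1)=5
after path 5 (7→13→2→5→3, push 6): res(2,1)=5
after path 6 (7→1→4→8→6→3, push 12): res(2,1)=5

Residual capacity of (2,1): 5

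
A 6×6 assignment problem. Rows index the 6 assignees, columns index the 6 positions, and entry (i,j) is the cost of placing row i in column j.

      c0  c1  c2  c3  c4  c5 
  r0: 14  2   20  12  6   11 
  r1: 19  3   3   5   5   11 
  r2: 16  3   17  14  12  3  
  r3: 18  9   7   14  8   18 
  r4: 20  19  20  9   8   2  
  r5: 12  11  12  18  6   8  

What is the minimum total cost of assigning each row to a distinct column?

Minimum assignment cost: 35

optimal assignment: row0→col4 (cost 6), row1→col3 (cost 5), row2→col1 (cost 3), row3→col2 (cost 7), row4→col5 (cost 2), row5→col0 (cost 12)
total = 6 + 5 + 3 + 7 + 2 + 12 = 35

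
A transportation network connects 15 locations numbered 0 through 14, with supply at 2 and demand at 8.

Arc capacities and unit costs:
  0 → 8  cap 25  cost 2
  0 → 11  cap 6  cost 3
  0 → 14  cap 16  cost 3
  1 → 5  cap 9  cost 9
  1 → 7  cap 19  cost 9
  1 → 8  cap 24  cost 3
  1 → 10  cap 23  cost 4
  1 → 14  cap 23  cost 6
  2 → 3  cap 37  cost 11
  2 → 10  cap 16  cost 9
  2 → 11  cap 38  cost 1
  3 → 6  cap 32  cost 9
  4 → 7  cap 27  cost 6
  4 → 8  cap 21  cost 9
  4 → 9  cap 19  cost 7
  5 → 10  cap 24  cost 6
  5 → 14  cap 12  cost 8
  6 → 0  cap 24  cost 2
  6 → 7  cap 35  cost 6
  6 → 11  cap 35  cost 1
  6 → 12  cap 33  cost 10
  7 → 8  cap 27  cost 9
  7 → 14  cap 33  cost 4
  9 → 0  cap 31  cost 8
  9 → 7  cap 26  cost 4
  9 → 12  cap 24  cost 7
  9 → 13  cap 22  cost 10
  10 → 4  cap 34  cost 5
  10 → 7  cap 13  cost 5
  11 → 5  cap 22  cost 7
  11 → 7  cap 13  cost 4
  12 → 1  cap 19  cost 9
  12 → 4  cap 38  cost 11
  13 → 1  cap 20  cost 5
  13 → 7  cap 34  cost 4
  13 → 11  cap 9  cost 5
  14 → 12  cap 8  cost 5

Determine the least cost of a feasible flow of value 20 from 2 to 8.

Minimum cost for 20 units: 343

shortest-cost path #1: 2→11→7→8 push 13 @ unit cost 14 (adds 182)
shortest-cost path #2: 2→10→4→8 push 7 @ unit cost 23 (adds 161)
total cost = 343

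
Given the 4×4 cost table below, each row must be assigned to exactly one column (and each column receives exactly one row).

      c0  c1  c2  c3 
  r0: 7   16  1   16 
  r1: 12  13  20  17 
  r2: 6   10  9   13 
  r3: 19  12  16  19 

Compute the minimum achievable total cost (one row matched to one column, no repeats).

Minimum assignment cost: 36

optimal assignment: row0→col2 (cost 1), row1→col3 (cost 17), row2→col0 (cost 6), row3→col1 (cost 12)
total = 1 + 17 + 6 + 12 = 36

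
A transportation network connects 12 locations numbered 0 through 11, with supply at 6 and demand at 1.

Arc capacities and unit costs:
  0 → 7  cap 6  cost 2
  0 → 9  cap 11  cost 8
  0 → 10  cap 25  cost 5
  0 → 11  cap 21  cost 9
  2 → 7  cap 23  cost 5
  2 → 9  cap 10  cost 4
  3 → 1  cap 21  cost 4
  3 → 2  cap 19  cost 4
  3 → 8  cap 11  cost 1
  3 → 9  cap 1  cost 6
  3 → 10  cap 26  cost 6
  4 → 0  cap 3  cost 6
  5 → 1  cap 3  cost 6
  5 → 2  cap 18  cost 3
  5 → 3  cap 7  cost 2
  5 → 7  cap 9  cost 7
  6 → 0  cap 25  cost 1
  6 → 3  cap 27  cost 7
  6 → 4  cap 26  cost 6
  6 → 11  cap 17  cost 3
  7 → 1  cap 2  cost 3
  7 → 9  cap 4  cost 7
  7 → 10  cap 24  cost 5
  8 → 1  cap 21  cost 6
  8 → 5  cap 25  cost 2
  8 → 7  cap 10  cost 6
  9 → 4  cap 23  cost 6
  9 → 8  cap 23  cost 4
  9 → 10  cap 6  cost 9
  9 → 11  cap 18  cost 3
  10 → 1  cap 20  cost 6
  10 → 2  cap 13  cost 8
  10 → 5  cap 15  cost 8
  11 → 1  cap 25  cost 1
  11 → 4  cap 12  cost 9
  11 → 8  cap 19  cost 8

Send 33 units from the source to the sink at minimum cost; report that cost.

shortest-cost path #1: 6→11→1 push 17 @ unit cost 4 (adds 68)
shortest-cost path #2: 6→0→7→1 push 2 @ unit cost 6 (adds 12)
shortest-cost path #3: 6→3→1 push 14 @ unit cost 11 (adds 154)
total cost = 234

Minimum cost for 33 units: 234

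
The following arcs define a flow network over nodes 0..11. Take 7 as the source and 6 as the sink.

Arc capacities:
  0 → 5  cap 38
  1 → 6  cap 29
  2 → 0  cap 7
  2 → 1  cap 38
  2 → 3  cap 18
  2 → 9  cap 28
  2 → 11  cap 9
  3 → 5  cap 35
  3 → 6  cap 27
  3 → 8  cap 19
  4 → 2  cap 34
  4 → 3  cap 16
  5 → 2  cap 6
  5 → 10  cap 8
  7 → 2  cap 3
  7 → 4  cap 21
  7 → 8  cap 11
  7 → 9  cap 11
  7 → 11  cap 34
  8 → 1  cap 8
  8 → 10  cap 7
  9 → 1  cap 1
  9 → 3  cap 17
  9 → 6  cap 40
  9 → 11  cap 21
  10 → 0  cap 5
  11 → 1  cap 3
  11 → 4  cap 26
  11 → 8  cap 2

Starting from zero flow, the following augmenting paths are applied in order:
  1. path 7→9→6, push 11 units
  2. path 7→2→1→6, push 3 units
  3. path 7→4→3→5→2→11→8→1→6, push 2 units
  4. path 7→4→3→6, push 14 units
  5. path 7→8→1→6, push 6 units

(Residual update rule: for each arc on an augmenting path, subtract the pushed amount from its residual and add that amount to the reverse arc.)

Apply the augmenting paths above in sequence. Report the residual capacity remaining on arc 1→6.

Residual capacity of (1,6): 18

after path 1 (7→9→6, push 11): res(1,6)=29
after path 2 (7→2→1→6, push 3): res(1,6)=26
after path 3 (7→4→3→5→2→11→8→1→6, push 2): res(1,6)=24
after path 4 (7→4→3→6, push 14): res(1,6)=24
after path 5 (7→8→1→6, push 6): res(1,6)=18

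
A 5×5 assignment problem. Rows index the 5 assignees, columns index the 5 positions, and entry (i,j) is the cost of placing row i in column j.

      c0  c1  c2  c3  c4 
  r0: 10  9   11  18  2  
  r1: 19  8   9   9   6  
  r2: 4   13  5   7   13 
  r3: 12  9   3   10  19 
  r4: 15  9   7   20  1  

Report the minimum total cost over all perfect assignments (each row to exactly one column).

Minimum assignment cost: 26

optimal assignment: row0→col1 (cost 9), row1→col3 (cost 9), row2→col0 (cost 4), row3→col2 (cost 3), row4→col4 (cost 1)
total = 9 + 9 + 4 + 3 + 1 = 26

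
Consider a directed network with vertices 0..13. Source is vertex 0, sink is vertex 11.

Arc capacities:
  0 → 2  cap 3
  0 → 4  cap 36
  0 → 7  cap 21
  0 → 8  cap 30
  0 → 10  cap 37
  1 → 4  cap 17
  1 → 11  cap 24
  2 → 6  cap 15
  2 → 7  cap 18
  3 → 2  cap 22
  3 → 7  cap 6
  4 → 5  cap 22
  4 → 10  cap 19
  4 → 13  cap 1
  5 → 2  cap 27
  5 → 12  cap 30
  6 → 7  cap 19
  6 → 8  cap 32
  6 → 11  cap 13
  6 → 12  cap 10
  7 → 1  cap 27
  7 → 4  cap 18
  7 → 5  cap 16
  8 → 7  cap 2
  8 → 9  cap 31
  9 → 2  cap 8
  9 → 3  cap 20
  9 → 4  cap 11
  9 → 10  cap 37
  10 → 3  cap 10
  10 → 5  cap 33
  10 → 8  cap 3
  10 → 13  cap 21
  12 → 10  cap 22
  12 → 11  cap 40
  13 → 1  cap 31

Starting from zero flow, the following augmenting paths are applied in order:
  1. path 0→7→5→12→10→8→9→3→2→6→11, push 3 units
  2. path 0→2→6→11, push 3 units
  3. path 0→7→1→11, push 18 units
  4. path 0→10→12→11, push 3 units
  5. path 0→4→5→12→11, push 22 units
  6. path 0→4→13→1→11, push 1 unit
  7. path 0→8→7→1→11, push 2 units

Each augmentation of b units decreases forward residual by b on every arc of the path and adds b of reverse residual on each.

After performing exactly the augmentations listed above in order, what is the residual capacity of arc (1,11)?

after path 1 (0→7→5→12→10→8→9→3→2→6→11, push 3): res(1,11)=24
after path 2 (0→2→6→11, push 3): res(1,11)=24
after path 3 (0→7→1→11, push 18): res(1,11)=6
after path 4 (0→10→12→11, push 3): res(1,11)=6
after path 5 (0→4→5→12→11, push 22): res(1,11)=6
after path 6 (0→4→13→1→11, push 1): res(1,11)=5
after path 7 (0→8→7→1→11, push 2): res(1,11)=3

Residual capacity of (1,11): 3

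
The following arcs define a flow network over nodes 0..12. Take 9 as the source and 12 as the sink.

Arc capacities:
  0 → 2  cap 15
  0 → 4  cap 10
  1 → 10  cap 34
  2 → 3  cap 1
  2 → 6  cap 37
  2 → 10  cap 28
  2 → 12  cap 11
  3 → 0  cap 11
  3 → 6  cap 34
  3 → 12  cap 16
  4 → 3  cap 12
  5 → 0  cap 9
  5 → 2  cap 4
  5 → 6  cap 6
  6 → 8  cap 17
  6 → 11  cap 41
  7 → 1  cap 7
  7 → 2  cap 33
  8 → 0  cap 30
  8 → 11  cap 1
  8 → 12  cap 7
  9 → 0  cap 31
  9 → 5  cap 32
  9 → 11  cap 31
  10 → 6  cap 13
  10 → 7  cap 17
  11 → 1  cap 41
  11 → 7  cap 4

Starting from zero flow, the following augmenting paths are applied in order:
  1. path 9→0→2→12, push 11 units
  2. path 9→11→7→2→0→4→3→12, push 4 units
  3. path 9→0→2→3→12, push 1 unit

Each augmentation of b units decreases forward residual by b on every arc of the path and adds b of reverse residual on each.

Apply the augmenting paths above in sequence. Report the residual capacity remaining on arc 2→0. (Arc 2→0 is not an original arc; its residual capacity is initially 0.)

Residual capacity of (2,0): 8

after path 1 (9→0→2→12, push 11): res(2,0)=11
after path 2 (9→11→7→2→0→4→3→12, push 4): res(2,0)=7
after path 3 (9→0→2→3→12, push 1): res(2,0)=8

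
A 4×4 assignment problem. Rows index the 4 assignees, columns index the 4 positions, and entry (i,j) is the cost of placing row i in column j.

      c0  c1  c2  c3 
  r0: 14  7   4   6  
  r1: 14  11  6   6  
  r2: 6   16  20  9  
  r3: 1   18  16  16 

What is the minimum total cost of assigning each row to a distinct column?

Minimum assignment cost: 23

optimal assignment: row0→col1 (cost 7), row1→col2 (cost 6), row2→col3 (cost 9), row3→col0 (cost 1)
total = 7 + 6 + 9 + 1 = 23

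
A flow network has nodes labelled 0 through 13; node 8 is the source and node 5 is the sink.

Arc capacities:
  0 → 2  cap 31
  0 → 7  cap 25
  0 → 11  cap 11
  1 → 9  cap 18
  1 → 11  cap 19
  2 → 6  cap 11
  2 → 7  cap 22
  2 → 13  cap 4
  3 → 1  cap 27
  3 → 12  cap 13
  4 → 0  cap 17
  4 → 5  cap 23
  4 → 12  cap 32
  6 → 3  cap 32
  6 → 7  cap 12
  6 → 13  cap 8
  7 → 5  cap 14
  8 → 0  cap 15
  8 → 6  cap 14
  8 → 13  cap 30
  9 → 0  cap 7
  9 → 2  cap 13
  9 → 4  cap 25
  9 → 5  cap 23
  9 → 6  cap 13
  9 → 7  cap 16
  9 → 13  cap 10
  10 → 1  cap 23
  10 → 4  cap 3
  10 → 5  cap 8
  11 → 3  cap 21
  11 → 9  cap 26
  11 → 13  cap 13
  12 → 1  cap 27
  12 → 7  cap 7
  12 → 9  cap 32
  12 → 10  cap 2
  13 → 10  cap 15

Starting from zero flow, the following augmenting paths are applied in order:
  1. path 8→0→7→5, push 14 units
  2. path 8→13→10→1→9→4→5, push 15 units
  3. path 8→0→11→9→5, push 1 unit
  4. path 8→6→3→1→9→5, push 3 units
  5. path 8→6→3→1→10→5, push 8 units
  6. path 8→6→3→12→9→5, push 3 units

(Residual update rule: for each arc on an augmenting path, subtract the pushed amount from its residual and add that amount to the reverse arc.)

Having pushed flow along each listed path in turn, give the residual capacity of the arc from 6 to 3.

after path 1 (8→0→7→5, push 14): res(6,3)=32
after path 2 (8→13→10→1→9→4→5, push 15): res(6,3)=32
after path 3 (8→0→11→9→5, push 1): res(6,3)=32
after path 4 (8→6→3→1→9→5, push 3): res(6,3)=29
after path 5 (8→6→3→1→10→5, push 8): res(6,3)=21
after path 6 (8→6→3→12→9→5, push 3): res(6,3)=18

Residual capacity of (6,3): 18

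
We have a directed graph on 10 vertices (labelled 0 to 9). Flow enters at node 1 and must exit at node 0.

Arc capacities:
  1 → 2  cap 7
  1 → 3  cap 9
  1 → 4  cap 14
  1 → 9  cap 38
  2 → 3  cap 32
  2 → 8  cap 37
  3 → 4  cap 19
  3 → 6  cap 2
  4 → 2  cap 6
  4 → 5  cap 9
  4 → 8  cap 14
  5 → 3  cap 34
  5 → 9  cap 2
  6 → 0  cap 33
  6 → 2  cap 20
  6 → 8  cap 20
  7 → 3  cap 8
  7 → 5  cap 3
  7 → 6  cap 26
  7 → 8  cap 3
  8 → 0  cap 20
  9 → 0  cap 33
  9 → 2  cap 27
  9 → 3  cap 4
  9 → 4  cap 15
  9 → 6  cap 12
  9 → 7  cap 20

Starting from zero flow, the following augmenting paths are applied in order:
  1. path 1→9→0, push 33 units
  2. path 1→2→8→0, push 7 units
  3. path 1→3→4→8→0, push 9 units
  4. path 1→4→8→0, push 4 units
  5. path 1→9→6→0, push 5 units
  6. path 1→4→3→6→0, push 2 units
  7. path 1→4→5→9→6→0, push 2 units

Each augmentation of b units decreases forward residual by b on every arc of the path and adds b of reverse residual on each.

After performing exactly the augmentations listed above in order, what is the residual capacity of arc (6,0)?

after path 1 (1→9→0, push 33): res(6,0)=33
after path 2 (1→2→8→0, push 7): res(6,0)=33
after path 3 (1→3→4→8→0, push 9): res(6,0)=33
after path 4 (1→4→8→0, push 4): res(6,0)=33
after path 5 (1→9→6→0, push 5): res(6,0)=28
after path 6 (1→4→3→6→0, push 2): res(6,0)=26
after path 7 (1→4→5→9→6→0, push 2): res(6,0)=24

Residual capacity of (6,0): 24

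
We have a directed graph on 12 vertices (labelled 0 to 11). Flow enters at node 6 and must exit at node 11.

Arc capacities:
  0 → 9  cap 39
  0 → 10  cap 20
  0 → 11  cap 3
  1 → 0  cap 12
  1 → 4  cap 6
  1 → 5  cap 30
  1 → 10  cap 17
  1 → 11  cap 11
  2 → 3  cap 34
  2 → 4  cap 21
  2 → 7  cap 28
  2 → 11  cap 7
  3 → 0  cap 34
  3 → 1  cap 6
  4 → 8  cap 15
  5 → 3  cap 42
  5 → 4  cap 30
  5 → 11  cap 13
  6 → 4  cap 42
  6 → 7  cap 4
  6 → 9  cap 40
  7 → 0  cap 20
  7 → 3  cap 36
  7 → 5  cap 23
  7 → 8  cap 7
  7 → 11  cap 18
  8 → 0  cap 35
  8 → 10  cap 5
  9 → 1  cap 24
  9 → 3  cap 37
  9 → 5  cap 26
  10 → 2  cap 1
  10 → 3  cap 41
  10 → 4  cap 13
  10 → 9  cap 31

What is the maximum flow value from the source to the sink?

augment #1: 6→7→11 bottleneck 4, total now 4
augment #2: 6→9→1→11 bottleneck 11, total now 15
augment #3: 6→9→5→11 bottleneck 13, total now 28
augment #4: 6→4→8→0→11 bottleneck 3, total now 31
augment #5: 6→4→8→10→2→11 bottleneck 1, total now 32

Maximum flow value: 32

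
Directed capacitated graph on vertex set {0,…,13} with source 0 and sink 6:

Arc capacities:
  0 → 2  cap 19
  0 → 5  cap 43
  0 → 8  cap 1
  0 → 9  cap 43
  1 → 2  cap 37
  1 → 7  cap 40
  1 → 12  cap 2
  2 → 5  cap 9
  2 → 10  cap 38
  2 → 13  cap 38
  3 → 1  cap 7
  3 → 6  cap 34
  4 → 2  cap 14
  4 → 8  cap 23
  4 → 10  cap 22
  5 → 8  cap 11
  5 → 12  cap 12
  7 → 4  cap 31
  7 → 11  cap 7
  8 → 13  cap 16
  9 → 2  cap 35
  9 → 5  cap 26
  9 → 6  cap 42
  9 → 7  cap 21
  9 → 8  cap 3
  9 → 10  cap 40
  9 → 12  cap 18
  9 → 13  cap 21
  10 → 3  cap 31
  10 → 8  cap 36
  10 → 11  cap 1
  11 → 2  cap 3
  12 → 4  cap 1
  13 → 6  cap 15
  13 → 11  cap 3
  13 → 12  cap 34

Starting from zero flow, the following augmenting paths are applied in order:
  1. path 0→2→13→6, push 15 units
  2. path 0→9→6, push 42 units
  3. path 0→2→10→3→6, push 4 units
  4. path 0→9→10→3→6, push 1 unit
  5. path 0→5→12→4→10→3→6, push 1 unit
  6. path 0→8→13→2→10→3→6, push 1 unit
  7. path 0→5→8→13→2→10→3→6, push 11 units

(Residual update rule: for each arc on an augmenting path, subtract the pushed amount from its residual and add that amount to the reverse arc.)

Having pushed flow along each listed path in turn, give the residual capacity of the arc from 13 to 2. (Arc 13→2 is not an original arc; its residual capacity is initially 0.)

Residual capacity of (13,2): 3

after path 1 (0→2→13→6, push 15): res(13,2)=15
after path 2 (0→9→6, push 42): res(13,2)=15
after path 3 (0→2→10→3→6, push 4): res(13,2)=15
after path 4 (0→9→10→3→6, push 1): res(13,2)=15
after path 5 (0→5→12→4→10→3→6, push 1): res(13,2)=15
after path 6 (0→8→13→2→10→3→6, push 1): res(13,2)=14
after path 7 (0→5→8→13→2→10→3→6, push 11): res(13,2)=3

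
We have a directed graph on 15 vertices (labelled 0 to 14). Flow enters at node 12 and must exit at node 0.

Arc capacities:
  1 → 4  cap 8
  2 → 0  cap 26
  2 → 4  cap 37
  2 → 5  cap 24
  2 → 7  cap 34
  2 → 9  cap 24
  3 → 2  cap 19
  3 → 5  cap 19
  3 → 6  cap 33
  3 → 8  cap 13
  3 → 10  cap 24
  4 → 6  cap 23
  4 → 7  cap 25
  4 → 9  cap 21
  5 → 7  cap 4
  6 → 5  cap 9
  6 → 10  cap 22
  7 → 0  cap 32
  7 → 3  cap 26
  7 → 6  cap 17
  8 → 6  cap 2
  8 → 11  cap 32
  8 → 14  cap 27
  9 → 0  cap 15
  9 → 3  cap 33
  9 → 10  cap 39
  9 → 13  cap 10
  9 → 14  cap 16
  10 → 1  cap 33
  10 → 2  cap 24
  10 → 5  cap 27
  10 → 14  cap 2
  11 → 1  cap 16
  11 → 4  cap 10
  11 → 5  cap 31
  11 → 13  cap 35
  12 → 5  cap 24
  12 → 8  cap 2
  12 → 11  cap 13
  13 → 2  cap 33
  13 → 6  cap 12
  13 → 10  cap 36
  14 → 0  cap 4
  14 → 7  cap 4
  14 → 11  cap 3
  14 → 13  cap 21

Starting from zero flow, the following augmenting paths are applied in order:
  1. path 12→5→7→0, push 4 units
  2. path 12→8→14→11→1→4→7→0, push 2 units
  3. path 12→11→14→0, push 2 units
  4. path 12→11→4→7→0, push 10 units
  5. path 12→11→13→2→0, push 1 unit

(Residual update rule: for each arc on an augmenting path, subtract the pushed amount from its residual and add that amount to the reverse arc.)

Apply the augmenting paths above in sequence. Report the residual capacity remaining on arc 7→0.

Residual capacity of (7,0): 16

after path 1 (12→5→7→0, push 4): res(7,0)=28
after path 2 (12→8→14→11→1→4→7→0, push 2): res(7,0)=26
after path 3 (12→11→14→0, push 2): res(7,0)=26
after path 4 (12→11→4→7→0, push 10): res(7,0)=16
after path 5 (12→11→13→2→0, push 1): res(7,0)=16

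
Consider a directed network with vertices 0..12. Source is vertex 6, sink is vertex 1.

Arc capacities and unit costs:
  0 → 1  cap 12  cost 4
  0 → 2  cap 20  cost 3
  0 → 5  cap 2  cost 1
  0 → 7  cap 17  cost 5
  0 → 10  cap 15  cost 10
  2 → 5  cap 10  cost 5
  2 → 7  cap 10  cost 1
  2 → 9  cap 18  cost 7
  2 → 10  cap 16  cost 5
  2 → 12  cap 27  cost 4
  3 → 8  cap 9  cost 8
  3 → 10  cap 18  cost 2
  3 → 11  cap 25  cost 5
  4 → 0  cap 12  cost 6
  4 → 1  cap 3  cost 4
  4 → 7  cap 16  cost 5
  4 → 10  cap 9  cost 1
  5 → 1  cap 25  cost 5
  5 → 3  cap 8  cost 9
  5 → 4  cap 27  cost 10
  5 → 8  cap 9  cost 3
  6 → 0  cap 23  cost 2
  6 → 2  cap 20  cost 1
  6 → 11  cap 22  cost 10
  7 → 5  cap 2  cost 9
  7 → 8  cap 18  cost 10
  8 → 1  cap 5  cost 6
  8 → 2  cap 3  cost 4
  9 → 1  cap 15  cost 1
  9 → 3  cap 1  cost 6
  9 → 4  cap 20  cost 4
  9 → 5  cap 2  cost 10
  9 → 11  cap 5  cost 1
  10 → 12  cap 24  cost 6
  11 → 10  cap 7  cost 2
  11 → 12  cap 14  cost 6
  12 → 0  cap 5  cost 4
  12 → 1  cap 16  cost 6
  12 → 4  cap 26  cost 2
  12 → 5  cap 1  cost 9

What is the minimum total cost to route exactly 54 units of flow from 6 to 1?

Minimum cost for 54 units: 655

shortest-cost path #1: 6→0→1 push 12 @ unit cost 6 (adds 72)
shortest-cost path #2: 6→0→5→1 push 2 @ unit cost 8 (adds 16)
shortest-cost path #3: 6→2→9→1 push 15 @ unit cost 9 (adds 135)
shortest-cost path #4: 6→2→5→1 push 5 @ unit cost 11 (adds 55)
shortest-cost path #5: 6→0→2→5→1 push 5 @ unit cost 15 (adds 75)
shortest-cost path #6: 6→0→2→12→1 push 4 @ unit cost 15 (adds 60)
shortest-cost path #7: 6→11→12→1 push 11 @ unit cost 22 (adds 242)
total cost = 655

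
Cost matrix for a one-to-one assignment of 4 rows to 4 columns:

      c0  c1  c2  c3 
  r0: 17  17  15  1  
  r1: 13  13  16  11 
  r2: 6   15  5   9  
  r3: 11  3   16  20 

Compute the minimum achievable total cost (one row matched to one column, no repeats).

optimal assignment: row0→col3 (cost 1), row1→col0 (cost 13), row2→col2 (cost 5), row3→col1 (cost 3)
total = 1 + 13 + 5 + 3 = 22

Minimum assignment cost: 22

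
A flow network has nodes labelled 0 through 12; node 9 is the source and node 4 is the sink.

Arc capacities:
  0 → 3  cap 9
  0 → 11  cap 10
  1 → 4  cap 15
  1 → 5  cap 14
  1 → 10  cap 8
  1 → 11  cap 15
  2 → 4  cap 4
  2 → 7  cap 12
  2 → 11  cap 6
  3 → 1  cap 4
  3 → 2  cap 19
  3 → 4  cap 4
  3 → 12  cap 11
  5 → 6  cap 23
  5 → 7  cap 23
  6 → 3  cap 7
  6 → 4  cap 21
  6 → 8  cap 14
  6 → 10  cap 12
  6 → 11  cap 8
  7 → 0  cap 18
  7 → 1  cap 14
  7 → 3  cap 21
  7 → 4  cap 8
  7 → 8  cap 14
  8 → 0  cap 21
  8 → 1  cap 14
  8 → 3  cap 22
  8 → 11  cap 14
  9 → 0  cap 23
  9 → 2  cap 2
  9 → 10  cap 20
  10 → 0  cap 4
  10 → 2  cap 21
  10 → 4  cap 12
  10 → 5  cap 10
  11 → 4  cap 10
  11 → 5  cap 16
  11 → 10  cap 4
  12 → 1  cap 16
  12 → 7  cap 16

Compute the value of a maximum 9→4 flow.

Maximum flow value: 41

augment #1: 9→2→4 bottleneck 2, total now 2
augment #2: 9→10→4 bottleneck 12, total now 14
augment #3: 9→0→3→4 bottleneck 4, total now 18
augment #4: 9→0→11→4 bottleneck 10, total now 28
augment #5: 9→10→2→4 bottleneck 2, total now 30
augment #6: 9→0→3→1→4 bottleneck 4, total now 34
augment #7: 9→10→2→7→4 bottleneck 6, total now 40
augment #8: 9→0→3→2→7→4 bottleneck 1, total now 41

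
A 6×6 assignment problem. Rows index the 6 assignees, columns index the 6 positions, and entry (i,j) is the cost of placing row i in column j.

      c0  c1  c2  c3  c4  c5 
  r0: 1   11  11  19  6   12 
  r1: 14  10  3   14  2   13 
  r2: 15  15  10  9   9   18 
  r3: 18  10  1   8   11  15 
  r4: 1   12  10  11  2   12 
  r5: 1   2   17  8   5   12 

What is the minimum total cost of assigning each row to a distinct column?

Minimum assignment cost: 27

one of 2 optimal assignments: row0→col0 (cost 1), row1→col4 (cost 2), row2→col3 (cost 9), row3→col2 (cost 1), row4→col5 (cost 12), row5→col1 (cost 2)
total = 1 + 2 + 9 + 1 + 12 + 2 = 27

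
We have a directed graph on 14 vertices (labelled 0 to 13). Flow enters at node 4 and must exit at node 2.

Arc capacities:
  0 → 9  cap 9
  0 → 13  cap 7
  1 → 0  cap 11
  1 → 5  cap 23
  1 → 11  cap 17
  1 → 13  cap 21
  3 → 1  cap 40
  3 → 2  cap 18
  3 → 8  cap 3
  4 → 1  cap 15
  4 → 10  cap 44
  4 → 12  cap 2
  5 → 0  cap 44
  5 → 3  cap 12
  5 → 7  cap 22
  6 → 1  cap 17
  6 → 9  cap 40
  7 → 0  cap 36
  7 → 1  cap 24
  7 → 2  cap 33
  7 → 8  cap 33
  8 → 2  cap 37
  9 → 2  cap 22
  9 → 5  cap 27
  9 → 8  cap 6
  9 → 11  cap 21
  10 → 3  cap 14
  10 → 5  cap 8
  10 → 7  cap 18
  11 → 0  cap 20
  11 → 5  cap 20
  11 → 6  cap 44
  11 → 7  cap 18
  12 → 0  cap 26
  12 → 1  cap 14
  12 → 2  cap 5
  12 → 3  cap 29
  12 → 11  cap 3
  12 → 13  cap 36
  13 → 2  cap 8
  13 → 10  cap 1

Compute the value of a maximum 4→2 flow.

augment #1: 4→12→2 bottleneck 2, total now 2
augment #2: 4→1→13→2 bottleneck 8, total now 10
augment #3: 4→10→3→2 bottleneck 14, total now 24
augment #4: 4→10→7→2 bottleneck 18, total now 42
augment #5: 4→1→0→9→2 bottleneck 7, total now 49
augment #6: 4→10→5→3→2 bottleneck 4, total now 53
augment #7: 4→10→5→7→2 bottleneck 4, total now 57

Maximum flow value: 57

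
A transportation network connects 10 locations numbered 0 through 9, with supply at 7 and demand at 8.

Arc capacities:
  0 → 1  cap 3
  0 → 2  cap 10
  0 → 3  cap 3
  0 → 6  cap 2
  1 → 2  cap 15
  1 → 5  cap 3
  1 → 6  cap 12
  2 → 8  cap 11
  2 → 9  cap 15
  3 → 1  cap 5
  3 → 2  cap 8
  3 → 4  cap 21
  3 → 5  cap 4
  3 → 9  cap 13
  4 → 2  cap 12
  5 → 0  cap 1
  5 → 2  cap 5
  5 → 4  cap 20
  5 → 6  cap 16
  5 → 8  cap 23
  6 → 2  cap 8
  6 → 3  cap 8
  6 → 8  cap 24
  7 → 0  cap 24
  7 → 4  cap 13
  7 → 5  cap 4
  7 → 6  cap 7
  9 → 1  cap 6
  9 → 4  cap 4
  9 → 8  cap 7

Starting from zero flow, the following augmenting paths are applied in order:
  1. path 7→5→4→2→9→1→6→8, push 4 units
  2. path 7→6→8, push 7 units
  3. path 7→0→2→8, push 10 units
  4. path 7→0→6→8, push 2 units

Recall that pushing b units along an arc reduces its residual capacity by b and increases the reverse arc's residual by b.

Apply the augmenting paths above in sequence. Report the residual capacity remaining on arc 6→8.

Residual capacity of (6,8): 11

after path 1 (7→5→4→2→9→1→6→8, push 4): res(6,8)=20
after path 2 (7→6→8, push 7): res(6,8)=13
after path 3 (7→0→2→8, push 10): res(6,8)=13
after path 4 (7→0→6→8, push 2): res(6,8)=11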